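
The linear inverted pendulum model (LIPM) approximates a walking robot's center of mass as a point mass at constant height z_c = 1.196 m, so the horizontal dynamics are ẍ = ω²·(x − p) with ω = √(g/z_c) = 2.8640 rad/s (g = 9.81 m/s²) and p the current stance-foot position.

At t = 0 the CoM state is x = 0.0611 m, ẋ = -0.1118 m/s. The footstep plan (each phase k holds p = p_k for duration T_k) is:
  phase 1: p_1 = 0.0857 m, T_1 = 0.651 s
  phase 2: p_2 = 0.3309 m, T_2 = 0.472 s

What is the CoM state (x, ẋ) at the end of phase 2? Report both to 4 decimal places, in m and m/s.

phase 1: p=0.0857, T=0.651, ωT=1.864464, cosh=3.303728, sinh=3.148749; start (x,ẋ)=(0.061100, -0.111800) → end (x,ẋ)=(-0.118487, -0.591200)
phase 2: p=0.3309, T=0.472, ωT=1.351808, cosh=2.061589, sinh=1.802817; start (x,ẋ)=(-0.118487, -0.591200) → end (x,ẋ)=(-0.967698, -3.539118)

x = -0.9677, ẋ = -3.5391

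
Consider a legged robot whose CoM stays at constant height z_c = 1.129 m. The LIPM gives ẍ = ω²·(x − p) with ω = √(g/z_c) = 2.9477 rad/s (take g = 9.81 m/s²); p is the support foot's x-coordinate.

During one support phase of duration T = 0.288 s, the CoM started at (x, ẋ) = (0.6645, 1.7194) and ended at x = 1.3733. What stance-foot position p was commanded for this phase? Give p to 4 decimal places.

ωT = 2.9477·0.288 = 0.848938; cosh(ωT) = 1.382516, sinh(ωT) = 0.954647
x(T) = p + (x₀−p)·cosh(ωT) + (ẋ₀/ω)·sinh(ωT) ⇒ p·(1 − cosh) = x(T) − x₀·cosh − (ẋ₀/ω)·sinh
numerator   = 1.3733 − (0.6645)·1.382516 − (1.7194/2.9477)·0.954647 = -0.102229
denominator = 1 − 1.382516 = -0.382516
p = -0.102229 / -0.382516 = 0.2673

p = 0.2673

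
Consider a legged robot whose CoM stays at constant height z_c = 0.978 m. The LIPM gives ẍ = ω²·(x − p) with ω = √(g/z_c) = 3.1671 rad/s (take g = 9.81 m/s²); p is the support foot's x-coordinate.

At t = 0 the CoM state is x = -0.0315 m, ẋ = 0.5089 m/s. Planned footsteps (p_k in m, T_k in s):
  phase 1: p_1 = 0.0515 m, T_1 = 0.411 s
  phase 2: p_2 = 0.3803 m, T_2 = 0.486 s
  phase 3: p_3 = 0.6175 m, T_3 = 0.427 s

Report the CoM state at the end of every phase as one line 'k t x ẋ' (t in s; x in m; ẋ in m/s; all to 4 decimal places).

phase 1: p=0.0515, T=0.411, ωT=1.301678, cosh=1.973767, sinh=1.701692; start (x,ẋ)=(-0.031500, 0.508900) → end (x,ẋ)=(0.161111, 0.557127)
phase 2: p=0.3803, T=0.486, ωT=1.539211, cosh=2.437730, sinh=2.223180; start (x,ẋ)=(0.161111, 0.557127) → end (x,ẋ)=(0.237057, -0.185192)
phase 3: p=0.6175, T=0.427, ωT=1.352352, cosh=2.062570, sinh=1.803938; start (x,ẋ)=(0.237057, -0.185192) → end (x,ẋ)=(-0.272672, -2.555535)

1 0.4110 0.1611 0.5571
2 0.8970 0.2371 -0.1852
3 1.3240 -0.2727 -2.5555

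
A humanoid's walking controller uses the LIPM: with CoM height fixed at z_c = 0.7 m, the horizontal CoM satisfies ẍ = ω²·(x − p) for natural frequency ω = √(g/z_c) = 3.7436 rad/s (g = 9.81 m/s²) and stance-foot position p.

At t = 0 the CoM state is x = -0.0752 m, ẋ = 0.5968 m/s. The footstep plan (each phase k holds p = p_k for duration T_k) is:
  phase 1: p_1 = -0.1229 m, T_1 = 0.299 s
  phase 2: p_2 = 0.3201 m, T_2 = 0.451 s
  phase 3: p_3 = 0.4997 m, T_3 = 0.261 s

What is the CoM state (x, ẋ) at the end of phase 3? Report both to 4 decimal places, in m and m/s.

x = 1.5860, ẋ = 4.4448

phase 1: p=-0.1229, T=0.299, ωT=1.119336, cosh=1.694659, sinh=1.368162; start (x,ẋ)=(-0.075200, 0.596800) → end (x,ẋ)=(0.176046, 1.255685)
phase 2: p=0.3201, T=0.451, ωT=1.688364, cosh=2.797721, sinh=2.612899; start (x,ẋ)=(0.176046, 1.255685) → end (x,ẋ)=(0.793500, 2.103969)
phase 3: p=0.4997, T=0.261, ωT=0.977080, cosh=1.516548, sinh=1.140139; start (x,ẋ)=(0.793500, 2.103969) → end (x,ẋ)=(1.586040, 4.444773)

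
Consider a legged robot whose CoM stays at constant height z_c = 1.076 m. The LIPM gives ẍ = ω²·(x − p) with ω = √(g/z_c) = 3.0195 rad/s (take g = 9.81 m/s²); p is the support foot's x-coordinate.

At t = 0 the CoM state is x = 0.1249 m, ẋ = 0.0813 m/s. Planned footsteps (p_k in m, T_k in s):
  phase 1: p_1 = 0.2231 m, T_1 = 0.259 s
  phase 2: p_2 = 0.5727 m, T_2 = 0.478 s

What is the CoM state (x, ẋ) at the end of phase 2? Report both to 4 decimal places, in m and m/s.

x = -0.5455, ẋ = -3.0862

phase 1: p=0.2231, T=0.259, ωT=0.782050, cosh=1.321708, sinh=0.864241; start (x,ẋ)=(0.124900, 0.081300) → end (x,ẋ)=(0.116578, -0.148806)
phase 2: p=0.5727, T=0.478, ωT=1.443321, cosh=2.235439, sinh=1.999297; start (x,ẋ)=(0.116578, -0.148806) → end (x,ẋ)=(-0.545462, -3.086199)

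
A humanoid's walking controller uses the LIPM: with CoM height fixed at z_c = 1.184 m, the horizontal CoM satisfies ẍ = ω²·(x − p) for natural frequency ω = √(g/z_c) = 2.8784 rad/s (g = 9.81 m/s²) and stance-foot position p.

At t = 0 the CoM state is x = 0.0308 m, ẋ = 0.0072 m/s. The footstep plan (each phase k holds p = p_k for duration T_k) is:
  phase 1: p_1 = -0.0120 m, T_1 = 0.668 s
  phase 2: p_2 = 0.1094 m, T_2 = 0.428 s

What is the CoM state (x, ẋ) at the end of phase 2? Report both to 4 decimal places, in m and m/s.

phase 1: p=-0.0120, T=0.668, ωT=1.922771, cosh=3.493044, sinh=3.346843; start (x,ẋ)=(0.030800, 0.007200) → end (x,ẋ)=(0.145874, 0.437466)
phase 2: p=0.1094, T=0.428, ωT=1.231955, cosh=1.859823, sinh=1.568102; start (x,ẋ)=(0.145874, 0.437466) → end (x,ẋ)=(0.415559, 0.978240)

x = 0.4156, ẋ = 0.9782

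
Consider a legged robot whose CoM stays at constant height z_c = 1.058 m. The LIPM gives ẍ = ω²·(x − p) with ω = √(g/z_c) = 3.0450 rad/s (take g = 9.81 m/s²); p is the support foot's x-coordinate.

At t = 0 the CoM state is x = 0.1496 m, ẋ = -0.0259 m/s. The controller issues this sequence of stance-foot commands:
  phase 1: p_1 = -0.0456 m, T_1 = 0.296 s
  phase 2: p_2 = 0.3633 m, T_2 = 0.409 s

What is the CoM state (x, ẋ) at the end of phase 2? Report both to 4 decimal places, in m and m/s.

phase 1: p=-0.0456, T=0.296, ωT=0.901320, cosh=1.434443, sinh=1.028409; start (x,ẋ)=(0.149600, -0.025900) → end (x,ẋ)=(0.225656, 0.574118)
phase 2: p=0.3633, T=0.409, ωT=1.245405, cosh=1.881083, sinh=1.593259; start (x,ẋ)=(0.225656, 0.574118) → end (x,ẋ)=(0.404780, 0.412187)

x = 0.4048, ẋ = 0.4122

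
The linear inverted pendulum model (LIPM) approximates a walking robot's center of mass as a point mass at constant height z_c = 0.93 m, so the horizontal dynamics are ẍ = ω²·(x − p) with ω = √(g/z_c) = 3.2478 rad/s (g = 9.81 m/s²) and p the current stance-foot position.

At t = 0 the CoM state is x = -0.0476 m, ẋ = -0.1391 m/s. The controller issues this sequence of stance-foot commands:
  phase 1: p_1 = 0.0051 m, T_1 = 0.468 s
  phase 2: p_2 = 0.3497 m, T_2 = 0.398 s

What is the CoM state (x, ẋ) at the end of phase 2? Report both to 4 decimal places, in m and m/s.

phase 1: p=0.0051, T=0.468, ωT=1.519970, cosh=2.395404, sinh=2.176686; start (x,ẋ)=(-0.047600, -0.139100) → end (x,ẋ)=(-0.214363, -0.705760)
phase 2: p=0.3497, T=0.398, ωT=1.292624, cosh=1.958441, sinh=1.683892; start (x,ẋ)=(-0.214363, -0.705760) → end (x,ẋ)=(-1.120901, -4.467019)

x = -1.1209, ẋ = -4.4670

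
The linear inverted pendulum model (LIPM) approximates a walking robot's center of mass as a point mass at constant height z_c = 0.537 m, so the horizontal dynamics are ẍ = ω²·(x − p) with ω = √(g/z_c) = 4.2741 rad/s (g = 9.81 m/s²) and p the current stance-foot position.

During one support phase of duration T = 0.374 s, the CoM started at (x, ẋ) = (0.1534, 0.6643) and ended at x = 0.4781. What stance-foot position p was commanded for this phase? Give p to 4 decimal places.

p = 0.1813

ωT = 4.2741·0.374 = 1.598513; cosh(ωT) = 2.573936, sinh(ωT) = 2.371739
x(T) = p + (x₀−p)·cosh(ωT) + (ẋ₀/ω)·sinh(ωT) ⇒ p·(1 − cosh) = x(T) − x₀·cosh − (ẋ₀/ω)·sinh
numerator   = 0.4781 − (0.1534)·2.573936 − (0.6643/4.2741)·2.371739 = -0.285368
denominator = 1 − 2.573936 = -1.573936
p = -0.285368 / -1.573936 = 0.1813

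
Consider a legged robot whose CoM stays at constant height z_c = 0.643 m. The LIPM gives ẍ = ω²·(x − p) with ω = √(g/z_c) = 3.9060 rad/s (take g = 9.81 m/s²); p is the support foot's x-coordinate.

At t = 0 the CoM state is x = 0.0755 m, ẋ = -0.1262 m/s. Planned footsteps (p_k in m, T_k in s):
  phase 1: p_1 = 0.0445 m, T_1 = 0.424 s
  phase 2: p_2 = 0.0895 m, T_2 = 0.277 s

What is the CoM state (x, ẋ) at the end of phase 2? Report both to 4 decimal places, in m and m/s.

x = 0.0074, ẋ = -0.2770

phase 1: p=0.0445, T=0.424, ωT=1.656144, cosh=2.714972, sinh=2.524098; start (x,ẋ)=(0.075500, -0.126200) → end (x,ẋ)=(0.047112, -0.036996)
phase 2: p=0.0895, T=0.277, ωT=1.081962, cosh=1.644696, sinh=1.305766; start (x,ẋ)=(0.047112, -0.036996) → end (x,ẋ)=(0.007417, -0.277039)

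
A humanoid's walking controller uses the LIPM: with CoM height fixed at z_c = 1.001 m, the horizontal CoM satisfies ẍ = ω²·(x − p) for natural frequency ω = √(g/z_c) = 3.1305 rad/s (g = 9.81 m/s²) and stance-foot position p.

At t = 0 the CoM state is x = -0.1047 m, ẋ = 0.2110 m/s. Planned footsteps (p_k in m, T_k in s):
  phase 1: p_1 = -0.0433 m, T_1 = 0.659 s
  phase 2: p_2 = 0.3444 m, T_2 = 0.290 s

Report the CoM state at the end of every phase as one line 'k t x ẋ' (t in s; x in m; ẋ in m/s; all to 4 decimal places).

1 0.6590 -0.0279 0.0995
2 0.9490 -0.1591 -1.0660

phase 1: p=-0.0433, T=0.659, ωT=2.063000, cosh=3.998306, sinh=3.871233; start (x,ẋ)=(-0.104700, 0.211000) → end (x,ẋ)=(-0.027870, 0.099542)
phase 2: p=0.3444, T=0.290, ωT=0.907845, cosh=1.441184, sinh=1.037791; start (x,ẋ)=(-0.027870, 0.099542) → end (x,ẋ)=(-0.159109, -1.065972)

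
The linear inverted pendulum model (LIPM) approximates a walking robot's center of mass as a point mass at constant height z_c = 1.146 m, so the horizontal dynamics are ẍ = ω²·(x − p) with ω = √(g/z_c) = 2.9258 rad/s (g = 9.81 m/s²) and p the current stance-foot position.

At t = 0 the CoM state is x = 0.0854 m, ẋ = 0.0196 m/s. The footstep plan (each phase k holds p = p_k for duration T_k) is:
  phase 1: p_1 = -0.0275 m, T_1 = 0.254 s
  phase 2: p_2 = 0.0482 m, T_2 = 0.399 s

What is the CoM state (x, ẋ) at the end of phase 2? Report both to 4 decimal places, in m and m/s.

phase 1: p=-0.0275, T=0.254, ωT=0.743153, cosh=1.289083, sinh=0.813471; start (x,ẋ)=(0.085400, 0.019600) → end (x,ẋ)=(0.123487, 0.293974)
phase 2: p=0.0482, T=0.399, ωT=1.167394, cosh=1.762392, sinh=1.451215; start (x,ẋ)=(0.123487, 0.293974) → end (x,ẋ)=(0.326698, 0.837764)

x = 0.3267, ẋ = 0.8378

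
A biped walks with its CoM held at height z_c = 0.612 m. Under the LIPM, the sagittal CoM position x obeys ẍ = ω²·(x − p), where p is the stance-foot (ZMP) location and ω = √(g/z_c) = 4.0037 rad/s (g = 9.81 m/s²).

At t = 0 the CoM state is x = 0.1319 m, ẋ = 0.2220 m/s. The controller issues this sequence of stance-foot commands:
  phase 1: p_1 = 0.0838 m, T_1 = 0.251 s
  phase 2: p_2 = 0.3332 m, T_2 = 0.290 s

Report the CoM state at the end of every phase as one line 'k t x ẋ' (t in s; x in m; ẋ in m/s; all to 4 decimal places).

1 0.2510 0.2239 0.5716
2 0.5410 0.3472 0.3720

phase 1: p=0.0838, T=0.251, ωT=1.004929, cosh=1.548892, sinh=1.182821; start (x,ẋ)=(0.131900, 0.222000) → end (x,ẋ)=(0.223888, 0.571639)
phase 2: p=0.3332, T=0.290, ωT=1.161073, cosh=1.753254, sinh=1.440104; start (x,ẋ)=(0.223888, 0.571639) → end (x,ẋ)=(0.347162, 0.371961)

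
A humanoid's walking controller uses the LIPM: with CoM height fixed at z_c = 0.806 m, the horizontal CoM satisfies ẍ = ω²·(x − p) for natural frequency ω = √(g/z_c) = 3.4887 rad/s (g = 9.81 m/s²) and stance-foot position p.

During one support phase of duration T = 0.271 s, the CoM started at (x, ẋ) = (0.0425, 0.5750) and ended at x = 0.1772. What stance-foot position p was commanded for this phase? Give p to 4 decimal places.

p = 0.1368

ωT = 3.4887·0.271 = 0.945438; cosh(ωT) = 1.481225, sinh(ωT) = 1.092715
x(T) = p + (x₀−p)·cosh(ωT) + (ẋ₀/ω)·sinh(ωT) ⇒ p·(1 − cosh) = x(T) − x₀·cosh − (ẋ₀/ω)·sinh
numerator   = 0.1772 − (0.0425)·1.481225 − (0.5750/3.4887)·1.092715 = -0.065851
denominator = 1 − 1.481225 = -0.481225
p = -0.065851 / -0.481225 = 0.1368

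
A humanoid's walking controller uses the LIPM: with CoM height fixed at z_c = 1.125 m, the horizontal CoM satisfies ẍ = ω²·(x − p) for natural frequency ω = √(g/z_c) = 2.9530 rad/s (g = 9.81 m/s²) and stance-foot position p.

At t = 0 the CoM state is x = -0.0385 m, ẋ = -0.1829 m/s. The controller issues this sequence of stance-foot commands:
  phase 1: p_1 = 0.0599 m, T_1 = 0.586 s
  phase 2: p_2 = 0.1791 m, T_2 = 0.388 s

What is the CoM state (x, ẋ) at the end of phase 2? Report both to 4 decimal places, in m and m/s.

phase 1: p=0.0599, T=0.586, ωT=1.730458, cosh=2.910221, sinh=2.733017; start (x,ẋ)=(-0.038500, -0.182900) → end (x,ẋ)=(-0.395741, -1.326426)
phase 2: p=0.1791, T=0.388, ωT=1.145764, cosh=1.731412, sinh=1.413431; start (x,ẋ)=(-0.395741, -1.326426) → end (x,ẋ)=(-1.451070, -4.695896)

x = -1.4511, ẋ = -4.6959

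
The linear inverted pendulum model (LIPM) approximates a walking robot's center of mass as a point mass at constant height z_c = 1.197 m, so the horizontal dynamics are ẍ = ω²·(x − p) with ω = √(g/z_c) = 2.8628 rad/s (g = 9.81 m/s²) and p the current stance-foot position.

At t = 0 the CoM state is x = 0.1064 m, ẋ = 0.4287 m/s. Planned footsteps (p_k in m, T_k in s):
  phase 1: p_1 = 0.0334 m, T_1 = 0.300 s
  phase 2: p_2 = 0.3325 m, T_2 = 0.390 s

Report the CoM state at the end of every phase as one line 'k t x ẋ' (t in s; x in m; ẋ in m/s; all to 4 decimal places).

phase 1: p=0.0334, T=0.300, ωT=0.858840, cosh=1.392037, sinh=0.968384; start (x,ẋ)=(0.106400, 0.428700) → end (x,ẋ)=(0.280033, 0.799143)
phase 2: p=0.3325, T=0.390, ωT=1.116492, cosh=1.690774, sinh=1.363348; start (x,ẋ)=(0.280033, 0.799143) → end (x,ẋ)=(0.624365, 1.146392)

1 0.3000 0.2800 0.7991
2 0.6900 0.6244 1.1464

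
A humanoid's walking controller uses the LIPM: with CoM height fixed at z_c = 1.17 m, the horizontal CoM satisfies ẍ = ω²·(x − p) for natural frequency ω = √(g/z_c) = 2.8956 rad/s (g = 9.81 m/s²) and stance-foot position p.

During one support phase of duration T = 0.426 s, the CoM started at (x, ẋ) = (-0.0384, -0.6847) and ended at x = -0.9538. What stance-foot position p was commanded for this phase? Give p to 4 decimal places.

p = 0.5924

ωT = 2.8956·0.426 = 1.233526; cosh(ωT) = 1.862288, sinh(ωT) = 1.571024
x(T) = p + (x₀−p)·cosh(ωT) + (ẋ₀/ω)·sinh(ωT) ⇒ p·(1 − cosh) = x(T) − x₀·cosh − (ẋ₀/ω)·sinh
numerator   = -0.9538 − (-0.0384)·1.862288 − (-0.6847/2.8956)·1.571024 = -0.510800
denominator = 1 − 1.862288 = -0.862288
p = -0.510800 / -0.862288 = 0.5924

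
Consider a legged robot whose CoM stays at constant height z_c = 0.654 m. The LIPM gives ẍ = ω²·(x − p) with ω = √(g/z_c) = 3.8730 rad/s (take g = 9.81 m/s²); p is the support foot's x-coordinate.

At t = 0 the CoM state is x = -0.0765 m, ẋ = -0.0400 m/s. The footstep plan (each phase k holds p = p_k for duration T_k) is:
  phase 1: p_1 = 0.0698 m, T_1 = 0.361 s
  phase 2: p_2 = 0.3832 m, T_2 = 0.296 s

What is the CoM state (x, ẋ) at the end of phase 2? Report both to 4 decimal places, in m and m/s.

phase 1: p=0.0698, T=0.361, ωT=1.398153, cosh=2.147385, sinh=1.900332; start (x,ẋ)=(-0.076500, -0.040000) → end (x,ẋ)=(-0.263989, -1.162661)
phase 2: p=0.3832, T=0.296, ωT=1.146408, cosh=1.732323, sinh=1.414546; start (x,ẋ)=(-0.263989, -1.162661) → end (x,ẋ)=(-1.162582, -5.559754)

x = -1.1626, ẋ = -5.5598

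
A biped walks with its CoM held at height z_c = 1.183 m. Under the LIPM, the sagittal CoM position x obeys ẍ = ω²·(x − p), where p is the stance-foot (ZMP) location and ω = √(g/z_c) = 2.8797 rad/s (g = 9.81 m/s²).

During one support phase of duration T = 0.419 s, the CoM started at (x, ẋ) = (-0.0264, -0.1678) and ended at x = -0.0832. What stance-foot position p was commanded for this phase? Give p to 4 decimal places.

ωT = 2.8797·0.419 = 1.206594; cosh(ωT) = 1.820649, sinh(ωT) = 1.521434
x(T) = p + (x₀−p)·cosh(ωT) + (ẋ₀/ω)·sinh(ωT) ⇒ p·(1 − cosh) = x(T) − x₀·cosh − (ẋ₀/ω)·sinh
numerator   = -0.0832 − (-0.0264)·1.820649 − (-0.1678/2.8797)·1.521434 = 0.053519
denominator = 1 − 1.820649 = -0.820649
p = 0.053519 / -0.820649 = -0.0652

p = -0.0652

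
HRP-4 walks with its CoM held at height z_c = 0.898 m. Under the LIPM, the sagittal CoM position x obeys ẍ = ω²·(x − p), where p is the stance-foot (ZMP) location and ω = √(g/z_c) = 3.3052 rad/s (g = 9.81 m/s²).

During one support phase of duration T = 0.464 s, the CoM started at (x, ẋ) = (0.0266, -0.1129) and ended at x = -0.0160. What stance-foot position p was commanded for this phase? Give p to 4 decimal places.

ωT = 3.3052·0.464 = 1.533613; cosh(ωT) = 2.425323, sinh(ωT) = 2.209568
x(T) = p + (x₀−p)·cosh(ωT) + (ẋ₀/ω)·sinh(ωT) ⇒ p·(1 − cosh) = x(T) − x₀·cosh − (ẋ₀/ω)·sinh
numerator   = -0.0160 − (0.0266)·2.425323 − (-0.1129/3.3052)·2.209568 = -0.005039
denominator = 1 − 2.425323 = -1.425323
p = -0.005039 / -1.425323 = 0.0035

p = 0.0035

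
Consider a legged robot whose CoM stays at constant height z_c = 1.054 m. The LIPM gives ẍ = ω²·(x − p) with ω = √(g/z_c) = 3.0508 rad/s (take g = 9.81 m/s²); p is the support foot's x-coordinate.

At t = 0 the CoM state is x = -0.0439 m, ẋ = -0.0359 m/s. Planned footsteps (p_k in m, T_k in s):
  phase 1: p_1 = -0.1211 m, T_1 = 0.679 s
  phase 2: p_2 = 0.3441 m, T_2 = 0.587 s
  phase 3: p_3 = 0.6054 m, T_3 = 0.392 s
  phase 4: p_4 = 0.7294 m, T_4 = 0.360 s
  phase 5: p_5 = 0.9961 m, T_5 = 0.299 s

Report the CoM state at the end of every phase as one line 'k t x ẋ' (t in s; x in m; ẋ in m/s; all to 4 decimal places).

phase 1: p=-0.1211, T=0.679, ωT=2.071493, cosh=4.031331, sinh=3.905334; start (x,ẋ)=(-0.043900, -0.035900) → end (x,ẋ)=(0.144163, 0.775066)
phase 2: p=0.3441, T=0.587, ωT=1.790820, cosh=3.080593, sinh=2.913770; start (x,ẋ)=(0.144163, 0.775066) → end (x,ẋ)=(0.468429, 0.610360)
phase 3: p=0.6054, T=0.392, ωT=1.195914, cosh=1.804502, sinh=1.502075; start (x,ẋ)=(0.468429, 0.610360) → end (x,ẋ)=(0.658749, 0.473722)
phase 4: p=0.7294, T=0.360, ωT=1.098288, cosh=1.666234, sinh=1.332793; start (x,ẋ)=(0.658749, 0.473722) → end (x,ẋ)=(0.818633, 0.502060)
phase 5: p=0.9961, T=0.299, ωT=0.912189, cosh=1.445706, sinh=1.044062; start (x,ẋ)=(0.818633, 0.502060) → end (x,ẋ)=(0.911352, 0.160557)

1 0.6790 0.1442 0.7751
2 1.2660 0.4684 0.6104
3 1.6580 0.6587 0.4737
4 2.0180 0.8186 0.5021
5 2.3170 0.9114 0.1606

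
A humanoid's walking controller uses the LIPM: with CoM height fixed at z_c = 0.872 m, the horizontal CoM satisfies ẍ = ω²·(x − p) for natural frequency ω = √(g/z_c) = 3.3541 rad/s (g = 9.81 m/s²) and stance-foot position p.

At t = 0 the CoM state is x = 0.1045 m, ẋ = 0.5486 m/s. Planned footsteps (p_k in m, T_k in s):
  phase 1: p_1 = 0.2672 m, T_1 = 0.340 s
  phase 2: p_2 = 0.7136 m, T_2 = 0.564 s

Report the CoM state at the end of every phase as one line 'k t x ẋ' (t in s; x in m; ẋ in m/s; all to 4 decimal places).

1 0.3400 0.2164 0.1794
2 0.9040 -0.7990 -4.7948

phase 1: p=0.2672, T=0.340, ωT=1.140394, cosh=1.723847, sinh=1.404154; start (x,ẋ)=(0.104500, 0.548600) → end (x,ẋ)=(0.216395, 0.179439)
phase 2: p=0.7136, T=0.564, ωT=1.891712, cosh=3.390763, sinh=3.239950; start (x,ẋ)=(0.216395, 0.179439) → end (x,ẋ)=(-0.798973, -4.794751)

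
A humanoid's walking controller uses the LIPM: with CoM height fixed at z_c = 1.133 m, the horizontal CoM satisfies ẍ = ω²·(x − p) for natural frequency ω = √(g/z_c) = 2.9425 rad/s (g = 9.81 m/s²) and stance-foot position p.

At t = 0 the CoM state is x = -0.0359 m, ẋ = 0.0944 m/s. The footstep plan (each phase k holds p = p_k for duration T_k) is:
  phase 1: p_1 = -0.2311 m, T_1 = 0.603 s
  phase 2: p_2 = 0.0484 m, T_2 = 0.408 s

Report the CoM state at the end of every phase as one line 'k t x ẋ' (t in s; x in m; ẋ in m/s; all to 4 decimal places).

1 0.6030 0.4528 1.9310
2 1.0110 1.7721 5.2952

phase 1: p=-0.2311, T=0.603, ωT=1.774327, cosh=3.032956, sinh=2.863359; start (x,ẋ)=(-0.035900, 0.094400) → end (x,ẋ)=(0.452794, 1.930955)
phase 2: p=0.0484, T=0.408, ωT=1.200540, cosh=1.811471, sinh=1.510439; start (x,ẋ)=(0.452794, 1.930955) → end (x,ẋ)=(1.772143, 5.295186)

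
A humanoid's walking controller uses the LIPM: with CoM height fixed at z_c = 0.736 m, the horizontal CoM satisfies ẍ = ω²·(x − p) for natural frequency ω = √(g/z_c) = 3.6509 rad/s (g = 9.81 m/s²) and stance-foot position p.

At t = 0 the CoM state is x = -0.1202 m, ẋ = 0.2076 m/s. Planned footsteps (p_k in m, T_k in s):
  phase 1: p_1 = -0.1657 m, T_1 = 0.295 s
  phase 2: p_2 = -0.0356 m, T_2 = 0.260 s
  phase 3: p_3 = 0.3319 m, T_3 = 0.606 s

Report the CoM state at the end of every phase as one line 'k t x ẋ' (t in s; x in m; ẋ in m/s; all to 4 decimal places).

phase 1: p=-0.1657, T=0.295, ωT=1.077015, cosh=1.638257, sinh=1.297647; start (x,ẋ)=(-0.120200, 0.207600) → end (x,ẋ)=(-0.017372, 0.555662)
phase 2: p=-0.0356, T=0.260, ωT=0.949234, cosh=1.485384, sinh=1.098346; start (x,ẋ)=(-0.017372, 0.555662) → end (x,ẋ)=(0.158643, 0.898466)
phase 3: p=0.3319, T=0.606, ωT=2.212445, cosh=4.623734, sinh=4.514301; start (x,ẋ)=(0.158643, 0.898466) → end (x,ẋ)=(0.641750, 1.298775)

1 0.2950 -0.0174 0.5557
2 0.5550 0.1586 0.8985
3 1.1610 0.6418 1.2988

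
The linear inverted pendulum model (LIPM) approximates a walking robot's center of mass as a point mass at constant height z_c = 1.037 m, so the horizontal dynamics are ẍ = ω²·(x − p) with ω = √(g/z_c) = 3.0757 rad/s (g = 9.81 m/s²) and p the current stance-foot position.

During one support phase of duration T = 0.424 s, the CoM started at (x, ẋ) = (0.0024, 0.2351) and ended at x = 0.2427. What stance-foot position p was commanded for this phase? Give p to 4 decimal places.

p = -0.1099

ωT = 3.0757·0.424 = 1.304097; cosh(ωT) = 1.977889, sinh(ωT) = 1.706471
x(T) = p + (x₀−p)·cosh(ωT) + (ẋ₀/ω)·sinh(ωT) ⇒ p·(1 − cosh) = x(T) − x₀·cosh − (ẋ₀/ω)·sinh
numerator   = 0.2427 − (0.0024)·1.977889 − (0.2351/3.0757)·1.706471 = 0.107514
denominator = 1 − 1.977889 = -0.977889
p = 0.107514 / -0.977889 = -0.1099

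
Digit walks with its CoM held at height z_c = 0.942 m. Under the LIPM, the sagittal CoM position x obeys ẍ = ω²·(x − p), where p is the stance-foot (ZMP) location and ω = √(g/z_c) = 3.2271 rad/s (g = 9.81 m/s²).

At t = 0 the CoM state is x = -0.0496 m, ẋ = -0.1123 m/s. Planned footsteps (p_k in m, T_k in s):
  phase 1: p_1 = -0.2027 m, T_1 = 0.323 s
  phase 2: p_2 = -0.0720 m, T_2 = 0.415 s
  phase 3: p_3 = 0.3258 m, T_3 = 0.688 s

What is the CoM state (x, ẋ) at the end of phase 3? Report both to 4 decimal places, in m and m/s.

x = 2.0702, ẋ = 5.7745

phase 1: p=-0.2027, T=0.323, ωT=1.042353, cosh=1.594253, sinh=1.241629; start (x,ẋ)=(-0.049600, -0.112300) → end (x,ẋ)=(-0.001827, 0.434416)
phase 2: p=-0.0720, T=0.415, ωT=1.339247, cosh=2.039105, sinh=1.777062; start (x,ẋ)=(-0.001827, 0.434416) → end (x,ẋ)=(0.310309, 1.288243)
phase 3: p=0.3258, T=0.688, ωT=2.220245, cosh=4.659084, sinh=4.550501; start (x,ẋ)=(0.310309, 1.288243) → end (x,ẋ)=(2.070163, 5.774542)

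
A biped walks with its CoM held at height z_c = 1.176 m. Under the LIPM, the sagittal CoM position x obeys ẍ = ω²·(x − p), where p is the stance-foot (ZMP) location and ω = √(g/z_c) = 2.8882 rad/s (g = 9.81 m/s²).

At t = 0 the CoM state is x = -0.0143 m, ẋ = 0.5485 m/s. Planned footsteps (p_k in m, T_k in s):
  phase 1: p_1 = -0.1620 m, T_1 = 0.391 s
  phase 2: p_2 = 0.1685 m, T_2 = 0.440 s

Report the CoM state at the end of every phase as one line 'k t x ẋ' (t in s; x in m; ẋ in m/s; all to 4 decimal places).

phase 1: p=-0.1620, T=0.391, ωT=1.129286, cosh=1.708356, sinh=1.385092; start (x,ẋ)=(-0.014300, 0.548500) → end (x,ẋ)=(0.353368, 1.527896)
phase 2: p=0.1685, T=0.440, ωT=1.270808, cosh=1.922168, sinh=1.641563; start (x,ẋ)=(0.353368, 1.527896) → end (x,ẋ)=(1.392255, 3.813360)

1 0.3910 0.3534 1.5279
2 0.8310 1.3923 3.8134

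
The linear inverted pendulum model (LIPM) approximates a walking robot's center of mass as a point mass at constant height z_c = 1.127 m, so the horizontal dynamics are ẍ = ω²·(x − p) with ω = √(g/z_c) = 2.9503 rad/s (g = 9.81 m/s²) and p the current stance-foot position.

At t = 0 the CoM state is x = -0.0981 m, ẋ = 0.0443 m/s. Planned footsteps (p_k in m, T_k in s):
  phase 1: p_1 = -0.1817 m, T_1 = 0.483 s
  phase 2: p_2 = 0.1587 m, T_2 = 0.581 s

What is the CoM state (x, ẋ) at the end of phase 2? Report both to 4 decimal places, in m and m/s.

x = 0.3228, ẋ = 0.6563

phase 1: p=-0.1817, T=0.483, ωT=1.424995, cosh=2.199173, sinh=1.958663; start (x,ẋ)=(-0.098100, 0.044300) → end (x,ẋ)=(0.031561, 0.580518)
phase 2: p=0.1587, T=0.581, ωT=1.714124, cosh=2.865967, sinh=2.685845; start (x,ẋ)=(0.031561, 0.580518) → end (x,ẋ)=(0.322806, 0.656290)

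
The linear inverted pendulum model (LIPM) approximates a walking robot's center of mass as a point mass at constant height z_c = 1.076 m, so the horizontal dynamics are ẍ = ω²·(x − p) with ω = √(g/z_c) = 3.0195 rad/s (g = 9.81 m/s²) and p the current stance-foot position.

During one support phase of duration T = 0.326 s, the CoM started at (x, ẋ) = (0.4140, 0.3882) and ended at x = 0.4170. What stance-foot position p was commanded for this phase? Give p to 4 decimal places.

p = 0.6903

ωT = 3.0195·0.326 = 0.984357; cosh(ωT) = 1.524885, sinh(ωT) = 1.151206
x(T) = p + (x₀−p)·cosh(ωT) + (ẋ₀/ω)·sinh(ωT) ⇒ p·(1 − cosh) = x(T) − x₀·cosh − (ẋ₀/ω)·sinh
numerator   = 0.4170 − (0.4140)·1.524885 − (0.3882/3.0195)·1.151206 = -0.362306
denominator = 1 − 1.524885 = -0.524885
p = -0.362306 / -0.524885 = 0.6903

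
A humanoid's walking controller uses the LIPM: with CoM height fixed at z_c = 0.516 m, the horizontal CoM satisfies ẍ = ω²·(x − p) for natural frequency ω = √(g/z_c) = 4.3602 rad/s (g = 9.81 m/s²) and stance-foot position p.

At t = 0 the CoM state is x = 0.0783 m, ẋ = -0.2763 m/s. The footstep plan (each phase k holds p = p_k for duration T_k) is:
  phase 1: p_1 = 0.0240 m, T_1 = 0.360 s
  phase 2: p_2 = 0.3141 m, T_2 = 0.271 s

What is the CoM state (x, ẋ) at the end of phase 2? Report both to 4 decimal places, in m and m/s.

x = -0.2705, ẋ = -2.1936

phase 1: p=0.0240, T=0.360, ωT=1.569672, cosh=2.506593, sinh=2.298479; start (x,ẋ)=(0.078300, -0.276300) → end (x,ẋ)=(0.014456, -0.148386)
phase 2: p=0.3141, T=0.271, ωT=1.181614, cosh=1.783207, sinh=1.476424; start (x,ẋ)=(0.014456, -0.148386) → end (x,ẋ)=(-0.270472, -2.193560)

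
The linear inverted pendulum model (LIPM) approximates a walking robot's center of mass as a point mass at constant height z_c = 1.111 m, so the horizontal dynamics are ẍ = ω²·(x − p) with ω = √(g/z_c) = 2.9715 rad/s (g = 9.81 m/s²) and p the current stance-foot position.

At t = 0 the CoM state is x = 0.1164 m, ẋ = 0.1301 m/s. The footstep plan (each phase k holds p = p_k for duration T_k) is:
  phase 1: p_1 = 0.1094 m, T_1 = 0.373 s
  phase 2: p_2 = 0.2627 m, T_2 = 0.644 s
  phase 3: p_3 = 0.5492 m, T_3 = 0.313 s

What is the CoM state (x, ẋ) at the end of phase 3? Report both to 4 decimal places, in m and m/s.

x = 0.1294, ẋ = -0.8829

phase 1: p=0.1094, T=0.373, ωT=1.108370, cosh=1.679756, sinh=1.349659; start (x,ẋ)=(0.116400, 0.130100) → end (x,ẋ)=(0.180250, 0.246610)
phase 2: p=0.2627, T=0.644, ωT=1.913646, cosh=3.462648, sinh=3.315107; start (x,ẋ)=(0.180250, 0.246610) → end (x,ẋ)=(0.252331, 0.041720)
phase 3: p=0.5492, T=0.313, ωT=0.930079, cosh=1.464617, sinh=1.070094; start (x,ẋ)=(0.252331, 0.041720) → end (x,ẋ)=(0.129424, -0.882877)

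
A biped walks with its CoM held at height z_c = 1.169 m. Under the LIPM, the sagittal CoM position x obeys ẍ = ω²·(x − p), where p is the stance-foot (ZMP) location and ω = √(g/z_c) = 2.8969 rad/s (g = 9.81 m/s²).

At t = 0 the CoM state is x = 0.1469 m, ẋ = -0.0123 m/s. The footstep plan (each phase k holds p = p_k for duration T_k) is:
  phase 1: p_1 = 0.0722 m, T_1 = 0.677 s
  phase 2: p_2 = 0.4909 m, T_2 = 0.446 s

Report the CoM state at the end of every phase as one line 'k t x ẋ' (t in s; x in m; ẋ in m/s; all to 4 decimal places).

1 0.6770 0.3281 0.7093
2 1.1230 0.5843 0.5949

phase 1: p=0.0722, T=0.677, ωT=1.961201, cosh=3.624275, sinh=3.483586; start (x,ẋ)=(0.146900, -0.012300) → end (x,ẋ)=(0.328142, 0.709264)
phase 2: p=0.4909, T=0.446, ωT=1.292017, cosh=1.957419, sinh=1.682703; start (x,ẋ)=(0.328142, 0.709264) → end (x,ẋ)=(0.584300, 0.594944)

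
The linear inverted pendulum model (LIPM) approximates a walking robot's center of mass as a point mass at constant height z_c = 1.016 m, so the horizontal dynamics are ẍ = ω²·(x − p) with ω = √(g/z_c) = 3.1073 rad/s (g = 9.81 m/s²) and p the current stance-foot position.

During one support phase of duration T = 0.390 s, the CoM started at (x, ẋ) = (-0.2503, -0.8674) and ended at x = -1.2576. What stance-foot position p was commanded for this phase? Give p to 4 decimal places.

ωT = 3.1073·0.390 = 1.211847; cosh(ωT) = 1.828666, sinh(ωT) = 1.531019
x(T) = p + (x₀−p)·cosh(ωT) + (ẋ₀/ω)·sinh(ωT) ⇒ p·(1 − cosh) = x(T) − x₀·cosh − (ẋ₀/ω)·sinh
numerator   = -1.2576 − (-0.2503)·1.828666 − (-0.8674/3.1073)·1.531019 = -0.372503
denominator = 1 − 1.828666 = -0.828666
p = -0.372503 / -0.828666 = 0.4495

p = 0.4495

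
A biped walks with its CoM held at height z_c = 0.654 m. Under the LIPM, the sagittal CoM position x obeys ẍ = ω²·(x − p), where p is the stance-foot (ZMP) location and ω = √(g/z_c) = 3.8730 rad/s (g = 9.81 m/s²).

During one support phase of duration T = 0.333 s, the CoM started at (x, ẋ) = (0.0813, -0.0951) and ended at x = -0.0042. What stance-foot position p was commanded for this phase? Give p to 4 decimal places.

ωT = 3.8730·0.333 = 1.289709; cosh(ωT) = 1.953540, sinh(ωT) = 1.678189
x(T) = p + (x₀−p)·cosh(ωT) + (ẋ₀/ω)·sinh(ωT) ⇒ p·(1 − cosh) = x(T) − x₀·cosh − (ẋ₀/ω)·sinh
numerator   = -0.0042 − (0.0813)·1.953540 − (-0.0951/3.8730)·1.678189 = -0.121816
denominator = 1 − 1.953540 = -0.953540
p = -0.121816 / -0.953540 = 0.1278

p = 0.1278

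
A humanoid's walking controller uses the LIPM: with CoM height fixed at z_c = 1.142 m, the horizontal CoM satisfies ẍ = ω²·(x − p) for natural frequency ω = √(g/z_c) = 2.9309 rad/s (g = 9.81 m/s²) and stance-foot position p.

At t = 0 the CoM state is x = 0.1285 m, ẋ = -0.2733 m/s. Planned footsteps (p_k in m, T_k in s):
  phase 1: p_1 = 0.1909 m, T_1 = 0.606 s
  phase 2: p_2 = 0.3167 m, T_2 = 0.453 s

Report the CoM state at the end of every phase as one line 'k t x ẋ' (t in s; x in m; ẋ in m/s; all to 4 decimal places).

phase 1: p=0.1909, T=0.606, ωT=1.776125, cosh=3.038109, sinh=2.868816; start (x,ẋ)=(0.128500, -0.273300) → end (x,ẋ)=(-0.266189, -1.354988)
phase 2: p=0.3167, T=0.453, ωT=1.327698, cosh=2.018718, sinh=1.753631; start (x,ẋ)=(-0.266189, -1.354988) → end (x,ẋ)=(-1.670711, -5.731221)

1 0.6060 -0.2662 -1.3550
2 1.0590 -1.6707 -5.7312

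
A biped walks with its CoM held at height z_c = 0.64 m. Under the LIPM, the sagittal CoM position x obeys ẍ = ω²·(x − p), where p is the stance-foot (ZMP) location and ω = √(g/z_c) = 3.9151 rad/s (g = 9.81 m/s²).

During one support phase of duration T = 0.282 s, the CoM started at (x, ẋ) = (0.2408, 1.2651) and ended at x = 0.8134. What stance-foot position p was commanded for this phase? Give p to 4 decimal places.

p = 0.0348

ωT = 3.9151·0.282 = 1.104058; cosh(ωT) = 1.673953, sinh(ωT) = 1.342430
x(T) = p + (x₀−p)·cosh(ωT) + (ẋ₀/ω)·sinh(ωT) ⇒ p·(1 − cosh) = x(T) − x₀·cosh − (ẋ₀/ω)·sinh
numerator   = 0.8134 − (0.2408)·1.673953 − (1.2651/3.9151)·1.342430 = -0.023472
denominator = 1 − 1.673953 = -0.673953
p = -0.023472 / -0.673953 = 0.0348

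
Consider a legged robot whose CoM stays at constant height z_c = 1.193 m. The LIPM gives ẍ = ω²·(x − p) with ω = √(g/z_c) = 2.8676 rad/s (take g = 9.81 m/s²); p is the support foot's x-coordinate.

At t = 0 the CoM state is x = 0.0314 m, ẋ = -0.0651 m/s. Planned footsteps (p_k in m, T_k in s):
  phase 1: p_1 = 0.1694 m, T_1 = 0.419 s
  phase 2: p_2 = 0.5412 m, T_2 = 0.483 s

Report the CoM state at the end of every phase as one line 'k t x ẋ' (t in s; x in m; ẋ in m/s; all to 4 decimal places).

phase 1: p=0.1694, T=0.419, ωT=1.201524, cosh=1.812959, sinh=1.512223; start (x,ẋ)=(0.031400, -0.065100) → end (x,ẋ)=(-0.115119, -0.716454)
phase 2: p=0.5412, T=0.483, ωT=1.385051, cosh=2.122670, sinh=1.872359; start (x,ẋ)=(-0.115119, -0.716454) → end (x,ẋ)=(-1.319746, -5.044686)

1 0.4190 -0.1151 -0.7165
2 0.9020 -1.3197 -5.0447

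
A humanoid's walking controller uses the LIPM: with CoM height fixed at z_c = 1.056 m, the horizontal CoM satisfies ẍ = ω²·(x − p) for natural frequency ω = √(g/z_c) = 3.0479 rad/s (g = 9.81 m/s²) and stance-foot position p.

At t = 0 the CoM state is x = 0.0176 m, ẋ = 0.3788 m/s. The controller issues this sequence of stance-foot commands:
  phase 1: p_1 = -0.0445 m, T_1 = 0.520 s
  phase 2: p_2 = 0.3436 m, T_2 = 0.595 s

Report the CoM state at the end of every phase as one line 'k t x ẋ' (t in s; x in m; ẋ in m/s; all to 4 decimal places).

1 0.5200 0.4038 1.4052
2 1.1150 1.9090 4.9703

phase 1: p=-0.0445, T=0.520, ωT=1.584908, cosh=2.541905, sinh=2.336938; start (x,ẋ)=(0.017600, 0.378800) → end (x,ẋ)=(0.403792, 1.405196)
phase 2: p=0.3436, T=0.595, ωT=1.813500, cosh=3.147478, sinh=2.984396; start (x,ẋ)=(0.403792, 1.405196) → end (x,ẋ)=(1.908973, 4.970343)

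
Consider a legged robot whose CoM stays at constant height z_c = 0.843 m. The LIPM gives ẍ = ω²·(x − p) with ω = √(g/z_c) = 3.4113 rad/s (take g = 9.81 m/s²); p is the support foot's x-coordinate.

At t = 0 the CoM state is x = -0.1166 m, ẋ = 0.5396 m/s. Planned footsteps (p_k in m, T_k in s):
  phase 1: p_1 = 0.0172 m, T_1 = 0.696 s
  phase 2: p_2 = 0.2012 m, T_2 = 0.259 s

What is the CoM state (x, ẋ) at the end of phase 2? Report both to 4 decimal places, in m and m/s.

phase 1: p=0.0172, T=0.696, ωT=2.374265, cosh=5.418097, sinh=5.325015; start (x,ẋ)=(-0.116600, 0.539600) → end (x,ẋ)=(0.134570, 0.493099)
phase 2: p=0.2012, T=0.259, ωT=0.883527, cosh=1.416370, sinh=1.003047; start (x,ẋ)=(0.134570, 0.493099) → end (x,ẋ)=(0.251817, 0.470423)

x = 0.2518, ẋ = 0.4704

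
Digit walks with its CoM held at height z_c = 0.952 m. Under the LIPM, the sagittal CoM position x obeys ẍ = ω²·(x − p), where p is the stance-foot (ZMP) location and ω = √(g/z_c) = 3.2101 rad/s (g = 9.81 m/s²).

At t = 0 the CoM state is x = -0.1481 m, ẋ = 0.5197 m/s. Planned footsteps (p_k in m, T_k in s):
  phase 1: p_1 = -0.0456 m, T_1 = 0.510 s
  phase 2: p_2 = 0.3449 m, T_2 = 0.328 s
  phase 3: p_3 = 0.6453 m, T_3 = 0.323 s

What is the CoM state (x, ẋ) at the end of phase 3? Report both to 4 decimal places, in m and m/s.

phase 1: p=-0.0456, T=0.510, ωT=1.637151, cosh=2.667518, sinh=2.472985; start (x,ẋ)=(-0.148100, 0.519700) → end (x,ẋ)=(0.081344, 0.572610)
phase 2: p=0.3449, T=0.328, ωT=1.052913, cosh=1.607453, sinh=1.258534; start (x,ẋ)=(0.081344, 0.572610) → end (x,ẋ)=(0.145740, -0.144327)
phase 3: p=0.6453, T=0.323, ωT=1.036862, cosh=1.587460, sinh=1.232894; start (x,ẋ)=(0.145740, -0.144327) → end (x,ẋ)=(-0.203163, -2.206229)

x = -0.2032, ẋ = -2.2062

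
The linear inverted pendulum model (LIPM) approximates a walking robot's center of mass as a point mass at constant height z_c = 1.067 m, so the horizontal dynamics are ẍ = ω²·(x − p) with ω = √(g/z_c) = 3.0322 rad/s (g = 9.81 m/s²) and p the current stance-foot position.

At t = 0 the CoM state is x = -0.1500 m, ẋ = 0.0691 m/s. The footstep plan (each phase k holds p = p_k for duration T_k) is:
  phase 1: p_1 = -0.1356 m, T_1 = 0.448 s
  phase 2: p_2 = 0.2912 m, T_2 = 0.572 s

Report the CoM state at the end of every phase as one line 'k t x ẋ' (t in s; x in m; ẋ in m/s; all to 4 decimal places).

phase 1: p=-0.1356, T=0.448, ωT=1.358426, cosh=2.073565, sinh=1.816499; start (x,ẋ)=(-0.150000, 0.069100) → end (x,ẋ)=(-0.124064, 0.063968)
phase 2: p=0.2912, T=0.572, ωT=1.734418, cosh=2.921067, sinh=2.744564; start (x,ẋ)=(-0.124064, 0.063968) → end (x,ẋ)=(-0.863913, -3.268997)

1 0.4480 -0.1241 0.0640
2 1.0200 -0.8639 -3.2690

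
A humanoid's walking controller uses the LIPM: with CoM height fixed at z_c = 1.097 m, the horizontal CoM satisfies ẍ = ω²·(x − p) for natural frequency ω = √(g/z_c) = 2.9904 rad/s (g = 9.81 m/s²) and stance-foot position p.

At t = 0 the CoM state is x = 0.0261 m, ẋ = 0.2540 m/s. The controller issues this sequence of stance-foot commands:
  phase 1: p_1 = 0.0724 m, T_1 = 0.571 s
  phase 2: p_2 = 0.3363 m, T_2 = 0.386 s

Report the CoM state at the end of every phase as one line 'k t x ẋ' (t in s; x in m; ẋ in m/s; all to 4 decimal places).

phase 1: p=0.0724, T=0.571, ωT=1.707518, cosh=2.848287, sinh=2.666971; start (x,ẋ)=(0.026100, 0.254000) → end (x,ẋ)=(0.167053, 0.354208)
phase 2: p=0.3363, T=0.386, ωT=1.154294, cosh=1.743532, sinh=1.428252; start (x,ẋ)=(0.167053, 0.354208) → end (x,ẋ)=(0.210386, -0.105290)

1 0.5710 0.1671 0.3542
2 0.9570 0.2104 -0.1053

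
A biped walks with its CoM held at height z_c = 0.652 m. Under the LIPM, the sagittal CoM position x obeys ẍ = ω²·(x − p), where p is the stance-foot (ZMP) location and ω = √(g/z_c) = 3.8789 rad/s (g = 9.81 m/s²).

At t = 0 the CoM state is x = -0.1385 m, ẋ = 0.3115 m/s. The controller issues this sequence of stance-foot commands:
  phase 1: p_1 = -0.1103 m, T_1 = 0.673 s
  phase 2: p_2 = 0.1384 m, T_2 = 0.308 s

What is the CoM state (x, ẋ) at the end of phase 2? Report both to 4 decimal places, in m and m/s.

phase 1: p=-0.1103, T=0.673, ωT=2.610500, cosh=6.839673, sinh=6.766175; start (x,ẋ)=(-0.138500, 0.311500) → end (x,ẋ)=(0.240188, 1.390440)
phase 2: p=0.1384, T=0.308, ωT=1.194701, cosh=1.802683, sinh=1.499888; start (x,ẋ)=(0.240188, 1.390440) → end (x,ẋ)=(0.859544, 3.098714)

x = 0.8595, ẋ = 3.0987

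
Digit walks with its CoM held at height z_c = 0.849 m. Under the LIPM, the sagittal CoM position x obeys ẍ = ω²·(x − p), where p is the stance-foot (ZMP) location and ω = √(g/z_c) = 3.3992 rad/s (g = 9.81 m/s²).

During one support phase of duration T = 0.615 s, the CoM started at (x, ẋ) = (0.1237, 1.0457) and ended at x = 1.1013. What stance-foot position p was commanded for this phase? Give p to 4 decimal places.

p = 0.2034

ωT = 3.3992·0.615 = 2.090508; cosh(ωT) = 4.106324, sinh(ωT) = 3.982700
x(T) = p + (x₀−p)·cosh(ωT) + (ẋ₀/ω)·sinh(ωT) ⇒ p·(1 − cosh) = x(T) − x₀·cosh − (ẋ₀/ω)·sinh
numerator   = 1.1013 − (0.1237)·4.106324 − (1.0457/3.3992)·3.982700 = -0.631855
denominator = 1 − 4.106324 = -3.106324
p = -0.631855 / -3.106324 = 0.2034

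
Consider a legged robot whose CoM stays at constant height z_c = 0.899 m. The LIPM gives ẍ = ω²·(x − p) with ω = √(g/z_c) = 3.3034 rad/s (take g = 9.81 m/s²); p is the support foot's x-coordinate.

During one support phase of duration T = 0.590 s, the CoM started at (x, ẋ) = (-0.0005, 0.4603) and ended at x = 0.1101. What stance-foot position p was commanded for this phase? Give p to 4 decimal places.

p = 0.1423

ωT = 3.3034·0.590 = 1.949006; cosh(ωT) = 3.582060, sinh(ωT) = 3.439644
x(T) = p + (x₀−p)·cosh(ωT) + (ẋ₀/ω)·sinh(ωT) ⇒ p·(1 − cosh) = x(T) − x₀·cosh − (ẋ₀/ω)·sinh
numerator   = 0.1101 − (-0.0005)·3.582060 − (0.4603/3.3034)·3.439644 = -0.367393
denominator = 1 − 3.582060 = -2.582060
p = -0.367393 / -2.582060 = 0.1423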